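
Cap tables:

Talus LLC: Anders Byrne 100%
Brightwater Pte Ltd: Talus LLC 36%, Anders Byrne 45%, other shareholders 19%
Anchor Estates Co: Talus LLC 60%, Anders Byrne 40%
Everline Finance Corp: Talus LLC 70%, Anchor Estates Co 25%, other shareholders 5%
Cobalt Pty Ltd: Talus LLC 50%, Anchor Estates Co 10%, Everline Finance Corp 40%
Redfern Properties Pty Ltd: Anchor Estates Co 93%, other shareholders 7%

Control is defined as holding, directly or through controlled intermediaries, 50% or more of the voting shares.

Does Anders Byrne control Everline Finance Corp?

Anders holds 100% of Talus, so Anders controls Talus.
Talus and Anders together hold 60% + 40% = 100% of Anchor, so Anders controls Anchor.
Talus and Anchor together hold 70% + 25% = 95% of Everline, so Anders controls Everline.

Yes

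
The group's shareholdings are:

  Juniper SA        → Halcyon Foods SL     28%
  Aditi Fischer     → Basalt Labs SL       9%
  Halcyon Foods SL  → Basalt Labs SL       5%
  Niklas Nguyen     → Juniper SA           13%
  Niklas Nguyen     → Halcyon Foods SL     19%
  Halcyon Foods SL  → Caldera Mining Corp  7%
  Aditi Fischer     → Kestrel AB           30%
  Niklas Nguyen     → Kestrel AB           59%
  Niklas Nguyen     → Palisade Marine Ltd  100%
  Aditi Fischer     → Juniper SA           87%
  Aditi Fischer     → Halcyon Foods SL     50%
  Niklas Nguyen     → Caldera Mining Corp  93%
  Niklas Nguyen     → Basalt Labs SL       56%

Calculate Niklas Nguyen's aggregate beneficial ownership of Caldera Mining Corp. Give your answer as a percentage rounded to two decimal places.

94.58%

Niklas reaches Caldera along 3 paths.
Via Juniper → Halcyon: 13% × 28% × 7% = 0.2548%.
Via Halcyon: 19% × 7% = 1.33%.
Direct stake: 93% = 93%.
Total: 0.2548% + 1.33% + 93% = 94.5848%.
Rounded: 94.58%.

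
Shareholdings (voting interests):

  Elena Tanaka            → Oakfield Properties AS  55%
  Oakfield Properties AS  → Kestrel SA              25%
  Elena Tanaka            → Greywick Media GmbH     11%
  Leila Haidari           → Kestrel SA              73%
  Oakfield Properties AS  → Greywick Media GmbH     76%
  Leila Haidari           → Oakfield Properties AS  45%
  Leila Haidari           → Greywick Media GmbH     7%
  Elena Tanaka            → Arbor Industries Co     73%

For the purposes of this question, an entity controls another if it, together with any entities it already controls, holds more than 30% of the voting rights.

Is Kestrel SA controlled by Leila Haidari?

Leila holds 45% of Oakfield, so Leila controls Oakfield.
Oakfield and Leila together hold 25% + 73% = 98% of Kestrel, so Leila controls Kestrel.

Yes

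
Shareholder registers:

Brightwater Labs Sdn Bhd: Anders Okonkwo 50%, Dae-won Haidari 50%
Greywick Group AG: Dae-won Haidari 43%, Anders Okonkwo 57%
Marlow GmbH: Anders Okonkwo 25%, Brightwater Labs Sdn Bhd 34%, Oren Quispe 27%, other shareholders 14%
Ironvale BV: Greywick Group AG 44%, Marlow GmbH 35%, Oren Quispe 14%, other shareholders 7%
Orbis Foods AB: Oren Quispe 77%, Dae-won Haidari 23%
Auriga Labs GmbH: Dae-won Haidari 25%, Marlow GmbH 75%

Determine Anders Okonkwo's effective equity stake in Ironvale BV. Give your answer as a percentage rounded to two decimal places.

Anders reaches Ironvale along 3 paths.
Via Greywick: 57% × 44% = 25.08%.
Via Marlow: 25% × 35% = 8.75%.
Via Brightwater → Marlow: 50% × 34% × 35% = 5.95%.
Total: 25.08% + 8.75% + 5.95% = 39.78%.

39.78%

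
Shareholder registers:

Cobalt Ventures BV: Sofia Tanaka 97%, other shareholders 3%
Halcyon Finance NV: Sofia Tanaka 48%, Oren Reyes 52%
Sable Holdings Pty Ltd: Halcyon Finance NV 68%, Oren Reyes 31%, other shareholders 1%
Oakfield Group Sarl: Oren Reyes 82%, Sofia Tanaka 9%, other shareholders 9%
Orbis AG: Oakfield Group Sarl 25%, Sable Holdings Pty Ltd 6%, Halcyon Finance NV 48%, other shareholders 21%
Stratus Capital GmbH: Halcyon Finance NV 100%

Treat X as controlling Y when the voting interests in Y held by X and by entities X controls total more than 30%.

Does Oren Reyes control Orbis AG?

Yes

Oren holds 52% of Halcyon, so Oren controls Halcyon.
Halcyon and Oren together hold 68% + 31% = 99% of Sable, so Oren controls Sable.
Oren holds 82% of Oakfield, so Oren controls Oakfield.
Oakfield and Sable and Halcyon together hold 25% + 6% + 48% = 79% of Orbis, so Oren controls Orbis.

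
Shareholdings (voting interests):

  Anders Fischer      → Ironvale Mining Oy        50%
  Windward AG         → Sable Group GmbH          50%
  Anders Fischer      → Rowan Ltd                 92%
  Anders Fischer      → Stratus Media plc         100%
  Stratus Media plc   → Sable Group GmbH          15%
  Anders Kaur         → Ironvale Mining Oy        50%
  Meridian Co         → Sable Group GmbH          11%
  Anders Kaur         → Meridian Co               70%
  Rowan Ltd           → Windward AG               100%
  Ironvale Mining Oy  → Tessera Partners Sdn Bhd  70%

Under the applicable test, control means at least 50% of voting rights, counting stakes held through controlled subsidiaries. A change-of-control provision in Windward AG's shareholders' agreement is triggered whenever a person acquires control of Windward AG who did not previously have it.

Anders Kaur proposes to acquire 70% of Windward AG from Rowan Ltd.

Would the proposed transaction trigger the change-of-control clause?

Yes

The purchase adds only to Anders Kaur's holdings (Rowan's stake shrinks), so Anders Kaur is the only person who could newly come to control Windward.
Anders Kaur holds 50% of Ironvale, so Anders Kaur controls Ironvale.
Anders Kaur holds 70% of Meridian, so Anders Kaur controls Meridian.
Ironvale holds 70% of Tessera, so Anders Kaur controls Tessera.
Neither Anders Kaur nor any entity Anders Kaur controls holds any voting interest in Windward.
So before the transaction, Anders Kaur does not control Windward.
After the purchase, Anders Kaur holds 70% of Windward directly, and Rowan's stake falls to 30%.
Anders Kaur holds 70% of Windward, so Anders Kaur controls Windward.
Anders Kaur did not control Windward before and does after, so the clause is triggered.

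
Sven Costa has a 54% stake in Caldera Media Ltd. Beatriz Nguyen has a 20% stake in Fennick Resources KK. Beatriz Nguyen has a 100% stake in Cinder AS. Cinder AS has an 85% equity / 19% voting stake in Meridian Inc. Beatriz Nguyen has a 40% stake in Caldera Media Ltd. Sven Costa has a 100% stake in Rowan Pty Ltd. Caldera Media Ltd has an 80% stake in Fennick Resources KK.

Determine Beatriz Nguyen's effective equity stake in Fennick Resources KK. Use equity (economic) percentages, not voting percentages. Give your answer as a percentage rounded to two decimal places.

Beatriz reaches Fennick along 2 paths.
Direct stake: 20% = 20%.
Via Caldera: 40% × 80% = 32%.
Total: 20% + 32% = 52%.
Rounded: 52.00%.

52.00%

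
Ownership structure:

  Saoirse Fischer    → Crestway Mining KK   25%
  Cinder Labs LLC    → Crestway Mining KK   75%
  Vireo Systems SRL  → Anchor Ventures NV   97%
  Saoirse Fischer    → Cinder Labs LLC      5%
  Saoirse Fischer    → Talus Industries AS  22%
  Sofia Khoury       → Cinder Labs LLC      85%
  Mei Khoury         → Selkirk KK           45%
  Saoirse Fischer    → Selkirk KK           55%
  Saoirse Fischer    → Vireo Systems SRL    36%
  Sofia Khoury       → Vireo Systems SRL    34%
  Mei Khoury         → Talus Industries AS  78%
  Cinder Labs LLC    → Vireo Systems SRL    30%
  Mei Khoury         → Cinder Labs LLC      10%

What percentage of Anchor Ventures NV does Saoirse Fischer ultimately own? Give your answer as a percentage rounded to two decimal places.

Saoirse reaches Anchor along 2 paths.
Via Cinder → Vireo: 5% × 30% × 97% = 1.455%.
Via Vireo: 36% × 97% = 34.92%.
Total: 1.455% + 34.92% = 36.375%.
Rounded: 36.38%.

36.38%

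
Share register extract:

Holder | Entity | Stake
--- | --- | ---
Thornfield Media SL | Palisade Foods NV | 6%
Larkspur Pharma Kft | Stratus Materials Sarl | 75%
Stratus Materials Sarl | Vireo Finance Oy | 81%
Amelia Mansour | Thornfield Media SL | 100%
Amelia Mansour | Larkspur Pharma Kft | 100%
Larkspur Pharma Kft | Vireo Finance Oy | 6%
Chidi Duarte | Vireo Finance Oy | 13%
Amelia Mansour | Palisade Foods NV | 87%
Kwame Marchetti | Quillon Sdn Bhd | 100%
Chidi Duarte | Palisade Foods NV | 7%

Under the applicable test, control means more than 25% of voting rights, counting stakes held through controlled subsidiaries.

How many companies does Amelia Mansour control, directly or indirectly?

Amelia holds 100% of Thornfield, so Amelia controls Thornfield.
Thornfield and Amelia together hold 6% + 87% = 93% of Palisade, so Amelia controls Palisade.
Amelia holds 100% of Larkspur, so Amelia controls Larkspur.
Larkspur holds 75% of Stratus, so Amelia controls Stratus.
Stratus and Larkspur together hold 81% + 6% = 87% of Vireo, so Amelia controls Vireo.
No other company's threshold is met.
Amelia controls 5 companies.

5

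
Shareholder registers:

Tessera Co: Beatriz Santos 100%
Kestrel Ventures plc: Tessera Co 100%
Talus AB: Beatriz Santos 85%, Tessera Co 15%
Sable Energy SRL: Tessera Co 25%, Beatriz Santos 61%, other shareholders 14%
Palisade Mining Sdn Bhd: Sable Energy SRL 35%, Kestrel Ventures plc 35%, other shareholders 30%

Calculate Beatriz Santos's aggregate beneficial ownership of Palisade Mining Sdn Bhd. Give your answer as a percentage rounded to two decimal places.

65.10%

Beatriz reaches Palisade along 3 paths.
Via Tessera → Sable: 100% × 25% × 35% = 8.75%.
Via Sable: 61% × 35% = 21.35%.
Via Tessera → Kestrel: 100% × 100% × 35% = 35%.
Total: 8.75% + 21.35% + 35% = 65.1%.
Rounded: 65.10%.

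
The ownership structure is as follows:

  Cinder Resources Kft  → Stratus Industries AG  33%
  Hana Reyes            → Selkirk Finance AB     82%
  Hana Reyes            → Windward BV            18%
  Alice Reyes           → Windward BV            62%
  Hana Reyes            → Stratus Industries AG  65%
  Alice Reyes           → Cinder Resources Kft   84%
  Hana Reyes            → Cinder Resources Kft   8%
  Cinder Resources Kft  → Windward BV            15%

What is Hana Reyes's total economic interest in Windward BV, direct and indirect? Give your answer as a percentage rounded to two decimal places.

Hana reaches Windward along 2 paths.
Via Cinder: 8% × 15% = 1.2%.
Direct stake: 18% = 18%.
Total: 1.2% + 18% = 19.2%.
Rounded: 19.20%.

19.20%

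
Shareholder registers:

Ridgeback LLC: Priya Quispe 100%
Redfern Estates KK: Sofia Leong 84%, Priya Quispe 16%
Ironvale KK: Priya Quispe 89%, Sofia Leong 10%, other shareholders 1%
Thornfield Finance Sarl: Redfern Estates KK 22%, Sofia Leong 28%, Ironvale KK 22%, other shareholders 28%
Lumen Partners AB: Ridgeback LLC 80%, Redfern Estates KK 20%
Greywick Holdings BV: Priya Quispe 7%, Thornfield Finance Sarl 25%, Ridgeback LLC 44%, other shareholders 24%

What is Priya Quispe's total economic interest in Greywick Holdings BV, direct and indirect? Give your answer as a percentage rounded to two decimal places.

Priya reaches Greywick along 4 paths.
Direct stake: 7% = 7%.
Via Redfern → Thornfield: 16% × 22% × 25% = 0.88%.
Via Ironvale → Thornfield: 89% × 22% × 25% = 4.895%.
Via Ridgeback: 100% × 44% = 44%.
Total: 7% + 0.88% + 4.895% + 44% = 56.775%.
Rounded: 56.78%.

56.78%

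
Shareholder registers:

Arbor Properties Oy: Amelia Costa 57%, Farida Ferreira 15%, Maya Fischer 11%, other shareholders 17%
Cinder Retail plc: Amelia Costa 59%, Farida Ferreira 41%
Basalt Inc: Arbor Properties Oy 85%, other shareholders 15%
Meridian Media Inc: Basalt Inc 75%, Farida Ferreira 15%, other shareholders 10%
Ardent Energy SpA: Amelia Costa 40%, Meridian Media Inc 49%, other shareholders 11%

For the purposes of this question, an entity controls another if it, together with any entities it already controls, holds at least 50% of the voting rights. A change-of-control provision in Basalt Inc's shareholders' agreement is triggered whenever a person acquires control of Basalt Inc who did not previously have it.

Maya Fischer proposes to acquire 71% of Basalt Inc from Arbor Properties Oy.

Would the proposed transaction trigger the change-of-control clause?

The purchase adds only to Maya's holdings (Arbor's stake shrinks), so Maya is the only person who could newly come to control Basalt.
Maya's largest direct stake is 11% in Arbor, which does not meet the threshold, so Maya controls no company.
Neither Maya nor any entity Maya controls holds any voting interest in Basalt.
So before the transaction, Maya does not control Basalt.
After the purchase, Maya holds 71% of Basalt directly, and Arbor's stake falls to 14%.
Maya holds 71% of Basalt, so Maya controls Basalt.
Maya did not control Basalt before and does after, so the clause is triggered.

Yes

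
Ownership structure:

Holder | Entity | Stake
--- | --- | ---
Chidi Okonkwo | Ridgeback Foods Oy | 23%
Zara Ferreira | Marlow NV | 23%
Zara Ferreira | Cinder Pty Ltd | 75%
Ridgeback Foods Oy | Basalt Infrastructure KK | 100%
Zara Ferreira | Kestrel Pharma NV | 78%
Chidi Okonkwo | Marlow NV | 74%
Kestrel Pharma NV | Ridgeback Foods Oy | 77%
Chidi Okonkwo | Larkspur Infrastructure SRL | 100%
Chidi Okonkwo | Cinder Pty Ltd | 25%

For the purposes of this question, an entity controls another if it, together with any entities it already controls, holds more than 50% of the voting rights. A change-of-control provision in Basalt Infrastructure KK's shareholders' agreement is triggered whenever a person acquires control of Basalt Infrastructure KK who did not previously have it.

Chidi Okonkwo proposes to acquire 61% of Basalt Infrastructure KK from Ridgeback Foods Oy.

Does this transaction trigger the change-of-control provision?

The purchase adds only to Chidi's holdings (Ridgeback's stake shrinks), so Chidi is the only person who could newly come to control Basalt.
Chidi holds 74% of Marlow, so Chidi controls Marlow.
Chidi holds 100% of Larkspur, so Chidi controls Larkspur.
Neither Chidi nor any entity Chidi controls holds any voting interest in Basalt.
So before the transaction, Chidi does not control Basalt.
After the purchase, Chidi holds 61% of Basalt directly, and Ridgeback's stake falls to 39%.
Chidi holds 61% of Basalt, so Chidi controls Basalt.
Chidi did not control Basalt before and does after, so the clause is triggered.

Yes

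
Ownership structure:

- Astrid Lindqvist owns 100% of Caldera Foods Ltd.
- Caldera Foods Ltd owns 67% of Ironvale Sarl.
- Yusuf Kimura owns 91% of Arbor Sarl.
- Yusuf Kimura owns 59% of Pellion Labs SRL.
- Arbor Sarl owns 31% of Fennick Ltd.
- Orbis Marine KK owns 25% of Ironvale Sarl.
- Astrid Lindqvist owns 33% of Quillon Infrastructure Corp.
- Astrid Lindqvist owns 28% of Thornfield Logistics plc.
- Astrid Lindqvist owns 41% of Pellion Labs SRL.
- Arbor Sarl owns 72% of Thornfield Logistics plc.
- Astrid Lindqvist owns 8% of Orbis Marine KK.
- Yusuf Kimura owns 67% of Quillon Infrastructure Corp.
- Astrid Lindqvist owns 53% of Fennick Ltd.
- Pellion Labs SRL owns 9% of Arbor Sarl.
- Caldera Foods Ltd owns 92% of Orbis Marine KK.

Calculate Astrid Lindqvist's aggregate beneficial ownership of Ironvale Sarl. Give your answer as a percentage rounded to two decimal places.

92.00%

Astrid reaches Ironvale along 3 paths.
Via Caldera: 100% × 67% = 67%.
Via Orbis: 8% × 25% = 2%.
Via Caldera → Orbis: 100% × 92% × 25% = 23%.
Total: 67% + 2% + 23% = 92%.
Rounded: 92.00%.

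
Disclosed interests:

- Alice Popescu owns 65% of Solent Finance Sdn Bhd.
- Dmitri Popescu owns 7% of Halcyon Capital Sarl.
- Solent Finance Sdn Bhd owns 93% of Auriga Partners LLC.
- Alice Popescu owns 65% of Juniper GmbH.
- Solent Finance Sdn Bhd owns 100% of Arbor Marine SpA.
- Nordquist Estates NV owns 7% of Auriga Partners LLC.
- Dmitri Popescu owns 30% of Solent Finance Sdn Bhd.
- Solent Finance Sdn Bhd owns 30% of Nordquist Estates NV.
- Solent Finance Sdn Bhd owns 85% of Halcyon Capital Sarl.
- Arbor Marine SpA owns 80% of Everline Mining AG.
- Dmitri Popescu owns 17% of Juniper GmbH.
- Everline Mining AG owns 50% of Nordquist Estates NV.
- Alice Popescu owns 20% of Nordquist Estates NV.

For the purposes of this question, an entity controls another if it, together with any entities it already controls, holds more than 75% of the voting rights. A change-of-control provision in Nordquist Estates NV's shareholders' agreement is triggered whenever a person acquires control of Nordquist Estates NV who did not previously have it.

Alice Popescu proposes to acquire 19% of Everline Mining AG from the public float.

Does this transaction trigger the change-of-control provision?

No

The purchase changes only Alice's holdings, so Alice is the only person who could newly come to control Nordquist.
Alice's largest direct stake is 65% in Juniper, which does not meet the threshold, so Alice controls no company.
In Nordquist, Alice's side holds only 20%, not > 75%.
So before the transaction, Alice does not control Nordquist.
After the purchase, Alice holds 19% of Everline directly.
Alice's side now holds 19% of Everline, not > 75%, so Alice still does not control Everline.
After the transaction, Alice's side holds 20% of Nordquist, not > 75%, so Alice still does not control Nordquist.
No new person acquires control, so the clause is not triggered.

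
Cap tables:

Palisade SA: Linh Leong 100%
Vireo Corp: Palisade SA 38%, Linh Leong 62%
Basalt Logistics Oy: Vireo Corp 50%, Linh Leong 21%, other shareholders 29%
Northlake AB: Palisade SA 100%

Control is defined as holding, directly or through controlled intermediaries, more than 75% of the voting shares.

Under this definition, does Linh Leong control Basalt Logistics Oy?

Linh holds 100% of Palisade, so Linh controls Palisade.
Palisade and Linh together hold 38% + 62% = 100% of Vireo, so Linh controls Vireo.
Palisade holds 100% of Northlake, so Linh controls Northlake.
In Basalt, Linh's side holds only 50% + 21% = 71%, not > 75%.
So Linh does not control Basalt.

No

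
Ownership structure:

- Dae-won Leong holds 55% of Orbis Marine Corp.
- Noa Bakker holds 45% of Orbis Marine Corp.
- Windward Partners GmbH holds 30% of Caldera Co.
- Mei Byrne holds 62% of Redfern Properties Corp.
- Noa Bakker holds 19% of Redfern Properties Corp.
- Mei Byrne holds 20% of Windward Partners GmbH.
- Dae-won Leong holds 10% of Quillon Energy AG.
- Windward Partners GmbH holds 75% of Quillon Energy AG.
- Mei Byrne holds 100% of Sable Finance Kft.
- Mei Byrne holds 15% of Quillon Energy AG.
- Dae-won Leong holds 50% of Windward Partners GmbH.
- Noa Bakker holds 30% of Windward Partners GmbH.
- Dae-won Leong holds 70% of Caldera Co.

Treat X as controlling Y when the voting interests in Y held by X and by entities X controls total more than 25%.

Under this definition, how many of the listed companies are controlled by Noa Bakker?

Noa holds 30% of Windward, so Noa controls Windward.
Windward holds 30% of Caldera, so Noa controls Caldera.
Windward holds 75% of Quillon, so Noa controls Quillon.
Noa holds 45% of Orbis, so Noa controls Orbis.
No other company's threshold is met.
Noa controls 4 companies.

4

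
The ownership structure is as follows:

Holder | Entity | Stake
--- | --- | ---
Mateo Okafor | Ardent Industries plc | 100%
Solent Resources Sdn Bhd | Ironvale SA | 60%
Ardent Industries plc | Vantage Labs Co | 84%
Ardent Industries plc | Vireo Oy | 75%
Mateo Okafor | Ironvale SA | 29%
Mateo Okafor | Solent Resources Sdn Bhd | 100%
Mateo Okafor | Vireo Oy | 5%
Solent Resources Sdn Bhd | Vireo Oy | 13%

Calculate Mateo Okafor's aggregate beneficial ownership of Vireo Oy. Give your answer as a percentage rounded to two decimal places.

Mateo reaches Vireo along 3 paths.
Direct stake: 5% = 5%.
Via Ardent: 100% × 75% = 75%.
Via Solent: 100% × 13% = 13%.
Total: 5% + 75% + 13% = 93%.
Rounded: 93.00%.

93.00%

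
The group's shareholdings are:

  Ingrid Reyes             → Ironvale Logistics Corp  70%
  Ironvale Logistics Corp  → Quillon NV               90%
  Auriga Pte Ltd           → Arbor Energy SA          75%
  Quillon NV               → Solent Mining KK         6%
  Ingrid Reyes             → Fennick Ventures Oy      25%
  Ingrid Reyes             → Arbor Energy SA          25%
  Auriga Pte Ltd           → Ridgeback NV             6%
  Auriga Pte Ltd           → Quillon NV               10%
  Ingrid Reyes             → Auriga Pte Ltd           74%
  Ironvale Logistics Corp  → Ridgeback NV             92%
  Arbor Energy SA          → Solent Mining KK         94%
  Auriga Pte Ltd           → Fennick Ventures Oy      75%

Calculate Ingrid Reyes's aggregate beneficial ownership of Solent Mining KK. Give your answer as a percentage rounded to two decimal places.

Ingrid reaches Solent along 4 paths.
Via Ironvale → Quillon: 70% × 90% × 6% = 3.78%.
Via Auriga → Quillon: 74% × 10% × 6% = 0.444%.
Via Auriga → Arbor: 74% × 75% × 94% = 52.17%.
Via Arbor: 25% × 94% = 23.5%.
Total: 3.78% + 0.444% + 52.17% + 23.5% = 79.894%.
Rounded: 79.89%.

79.89%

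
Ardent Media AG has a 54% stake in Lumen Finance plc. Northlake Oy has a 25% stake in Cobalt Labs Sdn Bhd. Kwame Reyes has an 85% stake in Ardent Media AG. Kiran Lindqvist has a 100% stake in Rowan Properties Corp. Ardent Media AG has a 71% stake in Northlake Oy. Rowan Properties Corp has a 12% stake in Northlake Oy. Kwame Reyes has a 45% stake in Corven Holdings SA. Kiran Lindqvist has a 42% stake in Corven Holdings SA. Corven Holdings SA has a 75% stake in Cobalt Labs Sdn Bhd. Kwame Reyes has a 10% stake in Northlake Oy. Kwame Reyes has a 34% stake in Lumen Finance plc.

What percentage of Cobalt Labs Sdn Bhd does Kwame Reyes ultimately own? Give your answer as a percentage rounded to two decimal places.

51.34%

Kwame reaches Cobalt along 3 paths.
Via Corven: 45% × 75% = 33.75%.
Via Ardent → Northlake: 85% × 71% × 25% = 15.0875%.
Via Northlake: 10% × 25% = 2.5%.
Total: 33.75% + 15.0875% + 2.5% = 51.3375%.
Rounded: 51.34%.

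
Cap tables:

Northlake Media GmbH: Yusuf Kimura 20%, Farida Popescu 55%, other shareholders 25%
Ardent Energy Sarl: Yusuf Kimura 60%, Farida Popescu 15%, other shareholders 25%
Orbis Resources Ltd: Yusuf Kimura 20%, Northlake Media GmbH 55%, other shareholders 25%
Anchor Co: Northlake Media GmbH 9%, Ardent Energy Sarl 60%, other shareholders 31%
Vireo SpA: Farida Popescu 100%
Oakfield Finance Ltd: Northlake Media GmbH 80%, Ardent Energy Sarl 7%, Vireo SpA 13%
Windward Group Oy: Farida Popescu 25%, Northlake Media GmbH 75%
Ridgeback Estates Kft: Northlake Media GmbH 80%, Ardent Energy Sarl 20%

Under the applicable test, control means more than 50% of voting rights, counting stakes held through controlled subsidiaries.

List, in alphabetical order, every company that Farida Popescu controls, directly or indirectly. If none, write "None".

Farida holds 55% of Northlake, so Farida controls Northlake.
Northlake holds 55% of Orbis, so Farida controls Orbis.
Farida holds 100% of Vireo, so Farida controls Vireo.
Northlake and Vireo together hold 80% + 13% = 93% of Oakfield, so Farida controls Oakfield.
Farida and Northlake together hold 25% + 75% = 100% of Windward, so Farida controls Windward.
Northlake holds 80% of Ridgeback, so Farida controls Ridgeback.
No other company's threshold is met.

Northlake Media GmbH, Oakfield Finance Ltd, Orbis Resources Ltd, Ridgeback Estates Kft, Vireo SpA, Windward Group Oy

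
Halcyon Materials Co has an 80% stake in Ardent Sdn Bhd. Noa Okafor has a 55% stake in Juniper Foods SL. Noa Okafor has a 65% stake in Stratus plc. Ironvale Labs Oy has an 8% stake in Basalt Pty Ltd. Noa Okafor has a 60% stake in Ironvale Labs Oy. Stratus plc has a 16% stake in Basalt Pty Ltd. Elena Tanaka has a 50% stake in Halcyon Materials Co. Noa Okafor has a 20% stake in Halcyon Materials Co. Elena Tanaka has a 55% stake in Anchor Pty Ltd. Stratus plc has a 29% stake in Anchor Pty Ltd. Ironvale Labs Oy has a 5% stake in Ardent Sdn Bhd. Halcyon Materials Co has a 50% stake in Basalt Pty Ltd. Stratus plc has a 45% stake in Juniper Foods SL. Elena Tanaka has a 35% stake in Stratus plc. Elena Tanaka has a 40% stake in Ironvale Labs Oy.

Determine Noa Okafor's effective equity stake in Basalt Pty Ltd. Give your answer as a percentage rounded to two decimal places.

Noa reaches Basalt along 3 paths.
Via Ironvale: 60% × 8% = 4.8%.
Via Stratus: 65% × 16% = 10.4%.
Via Halcyon: 20% × 50% = 10%.
Total: 4.8% + 10.4% + 10% = 25.2%.
Rounded: 25.20%.

25.20%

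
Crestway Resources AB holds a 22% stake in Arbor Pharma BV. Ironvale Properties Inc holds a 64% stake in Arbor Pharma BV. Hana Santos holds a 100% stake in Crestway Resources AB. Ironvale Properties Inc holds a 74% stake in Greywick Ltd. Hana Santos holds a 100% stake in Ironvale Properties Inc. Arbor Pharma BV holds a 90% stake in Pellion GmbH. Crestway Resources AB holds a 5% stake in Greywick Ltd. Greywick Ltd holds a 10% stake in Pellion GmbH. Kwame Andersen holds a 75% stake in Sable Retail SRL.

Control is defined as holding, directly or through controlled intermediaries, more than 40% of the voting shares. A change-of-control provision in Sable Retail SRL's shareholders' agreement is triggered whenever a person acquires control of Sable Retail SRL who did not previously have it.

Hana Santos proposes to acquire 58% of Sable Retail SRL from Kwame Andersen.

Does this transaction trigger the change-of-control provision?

The purchase adds only to Hana's holdings (Kwame's stake shrinks), so Hana is the only person who could newly come to control Sable.
Hana holds 100% of Ironvale, so Hana controls Ironvale.
Hana holds 100% of Crestway, so Hana controls Crestway.
Crestway and Ironvale together hold 22% + 64% = 86% of Arbor, so Hana controls Arbor.
Ironvale and Crestway together hold 74% + 5% = 79% of Greywick, so Hana controls Greywick.
Arbor and Greywick together hold 90% + 10% = 100% of Pellion, so Hana controls Pellion.
Neither Hana nor any entity Hana controls holds any voting interest in Sable.
So before the transaction, Hana does not control Sable.
After the purchase, Hana holds 58% of Sable directly, and Kwame's stake falls to 17%.
Hana holds 58% of Sable, so Hana controls Sable.
Hana did not control Sable before and does after, so the clause is triggered.

Yes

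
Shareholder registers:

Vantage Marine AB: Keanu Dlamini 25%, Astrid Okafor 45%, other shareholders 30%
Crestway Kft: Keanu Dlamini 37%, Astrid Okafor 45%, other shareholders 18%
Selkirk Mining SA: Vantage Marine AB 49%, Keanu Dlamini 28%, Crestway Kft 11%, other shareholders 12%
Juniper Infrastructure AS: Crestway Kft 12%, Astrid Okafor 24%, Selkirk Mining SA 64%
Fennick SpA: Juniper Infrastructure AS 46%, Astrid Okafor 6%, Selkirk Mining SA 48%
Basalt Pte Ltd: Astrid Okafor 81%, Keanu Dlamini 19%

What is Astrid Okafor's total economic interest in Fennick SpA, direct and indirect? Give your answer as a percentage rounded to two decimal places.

40.43%

Astrid reaches Fennick along 7 paths.
Via Crestway → Juniper: 45% × 12% × 46% = 2.484%.
Via Juniper: 24% × 46% = 11.04%.
Via Vantage → Selkirk → Juniper: 45% × 49% × 64% × 46% = 6.49152%.
Via Crestway → Selkirk → Juniper: 45% × 11% × 64% × 46% = 1.45728%.
Direct stake: 6% = 6%.
Via Vantage → Selkirk: 45% × 49% × 48% = 10.584%.
Via Crestway → Selkirk: 45% × 11% × 48% = 2.376%.
Total: 2.484% + 11.04% + 6.49152% + 1.45728% + 6% + 10.584% + 2.376% = 40.4328%.
Rounded: 40.43%.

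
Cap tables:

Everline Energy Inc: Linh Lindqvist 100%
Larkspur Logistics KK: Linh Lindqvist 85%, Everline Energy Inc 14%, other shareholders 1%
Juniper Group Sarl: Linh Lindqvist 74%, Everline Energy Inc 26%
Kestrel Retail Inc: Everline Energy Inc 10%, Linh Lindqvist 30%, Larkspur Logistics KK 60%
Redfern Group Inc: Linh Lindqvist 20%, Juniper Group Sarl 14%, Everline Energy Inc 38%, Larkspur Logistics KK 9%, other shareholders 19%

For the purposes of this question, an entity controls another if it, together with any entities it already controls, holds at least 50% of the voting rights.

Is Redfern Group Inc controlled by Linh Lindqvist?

Yes

Linh holds 100% of Everline, so Linh controls Everline.
Linh and Everline together hold 74% + 26% = 100% of Juniper, so Linh controls Juniper.
Linh and Everline together hold 85% + 14% = 99% of Larkspur, so Linh controls Larkspur.
Linh and Juniper and Everline and Larkspur together hold 20% + 14% + 38% + 9% = 81% of Redfern, so Linh controls Redfern.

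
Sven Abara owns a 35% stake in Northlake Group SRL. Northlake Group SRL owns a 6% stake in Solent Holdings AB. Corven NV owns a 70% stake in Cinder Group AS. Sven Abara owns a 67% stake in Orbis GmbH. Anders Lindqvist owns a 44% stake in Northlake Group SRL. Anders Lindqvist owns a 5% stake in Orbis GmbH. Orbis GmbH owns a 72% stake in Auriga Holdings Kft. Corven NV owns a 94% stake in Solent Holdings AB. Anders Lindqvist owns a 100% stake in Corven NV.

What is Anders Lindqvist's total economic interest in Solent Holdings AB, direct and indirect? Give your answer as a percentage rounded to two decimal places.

96.64%

Anders reaches Solent along 2 paths.
Via Corven: 100% × 94% = 94%.
Via Northlake: 44% × 6% = 2.64%.
Total: 94% + 2.64% = 96.64%.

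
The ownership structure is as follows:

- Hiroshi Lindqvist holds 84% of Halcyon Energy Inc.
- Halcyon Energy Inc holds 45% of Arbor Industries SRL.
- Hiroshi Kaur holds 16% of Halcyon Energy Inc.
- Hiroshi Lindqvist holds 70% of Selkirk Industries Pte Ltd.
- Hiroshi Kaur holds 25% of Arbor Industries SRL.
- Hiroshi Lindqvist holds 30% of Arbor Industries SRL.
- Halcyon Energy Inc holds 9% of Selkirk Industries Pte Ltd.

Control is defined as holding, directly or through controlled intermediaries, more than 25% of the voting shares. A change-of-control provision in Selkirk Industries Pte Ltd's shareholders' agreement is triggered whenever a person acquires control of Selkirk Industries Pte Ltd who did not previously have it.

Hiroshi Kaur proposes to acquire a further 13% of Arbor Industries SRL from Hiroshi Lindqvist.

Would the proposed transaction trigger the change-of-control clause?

The purchase adds only to Hiroshi Kaur's holdings (Hiroshi Lindqvist's stake shrinks), so Hiroshi Kaur is the only person who could newly come to control Selkirk.
Hiroshi Kaur's largest direct stake is 25% in Arbor, which does not meet the threshold, so Hiroshi Kaur controls no company.
Neither Hiroshi Kaur nor any entity Hiroshi Kaur controls holds any voting interest in Selkirk.
So before the transaction, Hiroshi Kaur does not control Selkirk.
After the purchase, Hiroshi Kaur's direct stake in Arbor rises to 25% + 13% = 38%, and Hiroshi Lindqvist's stake falls to 17%.
Hiroshi Kaur holds 38% of Arbor, so Hiroshi Kaur controls Arbor.
After the transaction, neither Hiroshi Kaur nor any entity Hiroshi Kaur controls holds a voting interest in Selkirk, so Hiroshi Kaur still does not control it.
No new person acquires control, so the clause is not triggered.

No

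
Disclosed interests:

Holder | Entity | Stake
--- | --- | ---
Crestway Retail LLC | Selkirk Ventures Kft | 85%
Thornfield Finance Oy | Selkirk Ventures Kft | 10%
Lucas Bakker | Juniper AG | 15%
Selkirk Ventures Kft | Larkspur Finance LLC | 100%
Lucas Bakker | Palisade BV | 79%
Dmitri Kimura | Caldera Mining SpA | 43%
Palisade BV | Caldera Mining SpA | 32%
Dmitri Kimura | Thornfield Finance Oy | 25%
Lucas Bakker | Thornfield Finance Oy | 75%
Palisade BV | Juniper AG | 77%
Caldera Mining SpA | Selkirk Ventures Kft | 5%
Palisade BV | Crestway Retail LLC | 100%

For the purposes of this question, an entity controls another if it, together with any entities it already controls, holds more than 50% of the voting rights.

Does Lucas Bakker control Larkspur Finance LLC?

Yes

Lucas holds 79% of Palisade, so Lucas controls Palisade.
Palisade holds 100% of Crestway, so Lucas controls Crestway.
Lucas holds 75% of Thornfield, so Lucas controls Thornfield.
Thornfield and Crestway together hold 10% + 85% = 95% of Selkirk, so Lucas controls Selkirk.
Selkirk holds 100% of Larkspur, so Lucas controls Larkspur.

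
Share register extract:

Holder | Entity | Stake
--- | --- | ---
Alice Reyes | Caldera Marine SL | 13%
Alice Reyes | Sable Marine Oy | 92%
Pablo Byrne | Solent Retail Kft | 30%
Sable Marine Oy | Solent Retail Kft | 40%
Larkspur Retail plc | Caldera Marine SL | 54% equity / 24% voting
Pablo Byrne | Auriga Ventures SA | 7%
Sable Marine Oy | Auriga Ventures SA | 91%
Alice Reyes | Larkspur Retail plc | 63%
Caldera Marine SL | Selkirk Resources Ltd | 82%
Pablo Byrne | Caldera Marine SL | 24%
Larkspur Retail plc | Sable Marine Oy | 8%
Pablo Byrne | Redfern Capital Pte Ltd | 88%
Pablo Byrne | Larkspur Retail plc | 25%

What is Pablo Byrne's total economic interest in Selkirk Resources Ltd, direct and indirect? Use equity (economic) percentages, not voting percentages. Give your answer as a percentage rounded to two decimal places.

Pablo reaches Selkirk along 2 paths.
Via Larkspur → Caldera: 25% × 54% × 82% = 11.07%.
Via Caldera: 24% × 82% = 19.68%.
Total: 11.07% + 19.68% = 30.75%.

30.75%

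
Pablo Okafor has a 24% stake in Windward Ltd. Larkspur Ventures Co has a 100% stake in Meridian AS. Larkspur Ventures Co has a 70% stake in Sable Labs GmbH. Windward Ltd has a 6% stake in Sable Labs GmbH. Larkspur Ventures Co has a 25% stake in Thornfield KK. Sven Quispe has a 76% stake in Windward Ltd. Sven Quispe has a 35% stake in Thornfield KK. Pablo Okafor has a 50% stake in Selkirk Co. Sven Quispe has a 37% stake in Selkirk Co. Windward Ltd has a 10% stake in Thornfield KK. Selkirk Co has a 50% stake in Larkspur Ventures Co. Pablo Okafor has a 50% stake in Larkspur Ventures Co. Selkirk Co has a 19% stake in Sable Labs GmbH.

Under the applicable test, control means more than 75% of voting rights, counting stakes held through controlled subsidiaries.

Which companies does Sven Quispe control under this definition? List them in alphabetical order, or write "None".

Windward Ltd

Sven holds 76% of Windward, so Sven controls Windward.
No other company's threshold is met.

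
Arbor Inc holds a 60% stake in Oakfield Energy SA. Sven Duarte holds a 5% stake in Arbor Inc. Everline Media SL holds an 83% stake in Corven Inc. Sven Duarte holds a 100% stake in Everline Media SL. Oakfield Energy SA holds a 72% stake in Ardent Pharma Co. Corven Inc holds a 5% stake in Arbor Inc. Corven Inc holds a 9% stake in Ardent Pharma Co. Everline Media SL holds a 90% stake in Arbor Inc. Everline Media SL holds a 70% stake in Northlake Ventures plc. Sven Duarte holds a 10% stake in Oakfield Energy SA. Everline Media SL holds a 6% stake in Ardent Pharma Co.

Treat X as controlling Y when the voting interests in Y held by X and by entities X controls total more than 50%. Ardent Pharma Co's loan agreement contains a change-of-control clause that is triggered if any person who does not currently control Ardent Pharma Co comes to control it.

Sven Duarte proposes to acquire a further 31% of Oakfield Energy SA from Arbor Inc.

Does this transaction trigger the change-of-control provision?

The purchase adds only to Sven's holdings (Arbor's stake shrinks), so Sven is the only person who could newly come to control Ardent.
Sven holds 100% of Everline, so Sven controls Everline.
Everline holds 83% of Corven, so Sven controls Corven.
Everline and Corven and Sven together hold 90% + 5% + 5% = 100% of Arbor, so Sven controls Arbor.
Sven and Arbor together hold 10% + 60% = 70% of Oakfield, so Sven controls Oakfield.
Corven and Everline and Oakfield together hold 9% + 6% + 72% = 87% of Ardent, so Sven controls Ardent.
So Sven already controls Ardent before the transaction.
After the purchase, Sven's direct stake in Oakfield rises to 10% + 31% = 41%, and Arbor's stake falls to 29%.
Sven controlled Ardent already, so this is not a new person acquiring control; every other person's position is unchanged or reduced.
No new person acquires control, so the clause is not triggered.

No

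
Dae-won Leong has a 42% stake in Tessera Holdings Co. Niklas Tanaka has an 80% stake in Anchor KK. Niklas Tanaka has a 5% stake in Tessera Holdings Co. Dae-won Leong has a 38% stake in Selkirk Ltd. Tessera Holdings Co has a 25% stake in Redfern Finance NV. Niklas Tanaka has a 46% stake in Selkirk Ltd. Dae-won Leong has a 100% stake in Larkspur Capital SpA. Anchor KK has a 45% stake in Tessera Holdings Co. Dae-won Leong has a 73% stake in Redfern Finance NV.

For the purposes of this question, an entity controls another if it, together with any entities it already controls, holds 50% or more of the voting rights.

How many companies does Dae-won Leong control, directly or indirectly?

Dae-won holds 73% of Redfern, so Dae-won controls Redfern.
Dae-won holds 100% of Larkspur, so Dae-won controls Larkspur.
No other company's threshold is met.
Dae-won controls 2 companies.

2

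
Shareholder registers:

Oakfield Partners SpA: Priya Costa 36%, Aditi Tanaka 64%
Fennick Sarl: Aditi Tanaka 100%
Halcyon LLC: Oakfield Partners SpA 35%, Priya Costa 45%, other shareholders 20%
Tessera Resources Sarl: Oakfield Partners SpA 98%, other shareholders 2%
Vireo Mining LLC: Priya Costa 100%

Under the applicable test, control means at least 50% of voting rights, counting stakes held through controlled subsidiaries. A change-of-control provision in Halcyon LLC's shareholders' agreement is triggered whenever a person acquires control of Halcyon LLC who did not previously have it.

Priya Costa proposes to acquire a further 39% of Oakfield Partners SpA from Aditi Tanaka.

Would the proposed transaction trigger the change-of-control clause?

Yes

The purchase adds only to Priya's holdings (Aditi's stake shrinks), so Priya is the only person who could newly come to control Halcyon.
Priya holds 100% of Vireo, so Priya controls Vireo.
In Halcyon, Priya's side holds only 45%, not ≥ 50%.
So before the transaction, Priya does not control Halcyon.
After the purchase, Priya's direct stake in Oakfield rises to 36% + 39% = 75%, and Aditi's stake falls to 25%.
Priya holds 75% of Oakfield, so Priya controls Oakfield.
Oakfield and Priya together hold 35% + 45% = 80% of Halcyon, so Priya controls Halcyon.
Priya did not control Halcyon before and does after, so the clause is triggered.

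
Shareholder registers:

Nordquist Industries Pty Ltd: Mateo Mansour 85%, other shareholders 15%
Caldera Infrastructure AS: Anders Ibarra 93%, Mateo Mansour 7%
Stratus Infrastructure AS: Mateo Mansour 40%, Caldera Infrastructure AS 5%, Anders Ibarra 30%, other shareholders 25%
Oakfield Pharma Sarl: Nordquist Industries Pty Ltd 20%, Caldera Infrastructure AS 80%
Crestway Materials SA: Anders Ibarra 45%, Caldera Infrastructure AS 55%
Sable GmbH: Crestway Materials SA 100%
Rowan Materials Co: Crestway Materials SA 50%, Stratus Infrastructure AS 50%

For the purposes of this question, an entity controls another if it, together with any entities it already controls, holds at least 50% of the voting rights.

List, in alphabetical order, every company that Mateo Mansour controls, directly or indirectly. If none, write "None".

Nordquist Industries Pty Ltd

Mateo holds 85% of Nordquist, so Mateo controls Nordquist.
No other company's threshold is met.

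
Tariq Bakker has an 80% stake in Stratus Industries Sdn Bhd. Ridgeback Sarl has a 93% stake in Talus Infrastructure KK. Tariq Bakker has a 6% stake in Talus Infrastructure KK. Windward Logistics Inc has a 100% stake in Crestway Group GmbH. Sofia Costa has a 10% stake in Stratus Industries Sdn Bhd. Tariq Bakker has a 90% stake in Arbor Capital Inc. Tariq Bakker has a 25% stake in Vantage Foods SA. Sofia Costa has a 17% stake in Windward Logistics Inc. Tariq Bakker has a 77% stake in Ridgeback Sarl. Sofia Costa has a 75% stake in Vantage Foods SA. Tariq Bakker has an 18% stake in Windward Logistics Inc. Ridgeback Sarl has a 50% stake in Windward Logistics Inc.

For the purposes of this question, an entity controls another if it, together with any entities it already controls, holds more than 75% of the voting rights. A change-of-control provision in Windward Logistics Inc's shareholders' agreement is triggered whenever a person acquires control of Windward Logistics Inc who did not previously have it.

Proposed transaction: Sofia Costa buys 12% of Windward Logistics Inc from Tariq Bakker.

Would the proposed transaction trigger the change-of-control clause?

No

The purchase adds only to Sofia's holdings (Tariq's stake shrinks), so Sofia is the only person who could newly come to control Windward.
Sofia's largest direct stake is 75% in Vantage, which does not meet the threshold, so Sofia controls no company.
In Windward, Sofia's side holds only 17%, not > 75%.
So before the transaction, Sofia does not control Windward.
After the purchase, Sofia's direct stake in Windward rises to 17% + 12% = 29%, and Tariq's stake falls to 6%.
After the transaction, Sofia's side holds 29% of Windward, not > 75%, so Sofia still does not control Windward.
No new person acquires control, so the clause is not triggered.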